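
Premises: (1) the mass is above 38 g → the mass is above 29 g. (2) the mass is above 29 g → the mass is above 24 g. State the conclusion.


Hypothetical syllogism: P → Q, Q → R ⊢ P → R
Premise 1: the mass is above 38 g → the mass is above 29 g
Premise 2: the mass is above 29 g → the mass is above 24 g
Chain the implications: the middle term (the mass is above 29 g) links the two.
Conclusion: If the mass is above 38 g, then the mass is above 24 g.

If the mass is above 38 g, then the mass is above 24 g.


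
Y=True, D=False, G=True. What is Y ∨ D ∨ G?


Y = True, D = False, G = True
Expression: Y ∨ D ∨ G
Step 1: Y ∨ D = True OR False = True
Step 2: (True) ∨ G = True OR True = True

True


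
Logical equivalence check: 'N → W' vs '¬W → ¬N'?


Expression 1: N → W
Expression 2: ¬W → ¬N
Truth table (N W | Expr1 Expr2):
  T T |   T     T
  T F |   F     F
  F T |   T     T
  F F |   T     T
All 4 rows agree, so the expressions are logically equivalent.

Yes


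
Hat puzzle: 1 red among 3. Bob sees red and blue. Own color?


Total red = 1, seen red = 1
Own red = 1 - 1 = 0
Bob's hat is blue.

blue


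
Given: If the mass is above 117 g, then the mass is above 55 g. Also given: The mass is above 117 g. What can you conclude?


Modus ponens: P → Q, P ⊢ Q
P: the mass is above 117 g
Q: the mass is above 55 g
We have P → Q and P is true.
By modus ponens, Q must be true.

The mass is above 55 g


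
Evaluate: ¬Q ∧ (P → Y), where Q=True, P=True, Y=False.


Q = True, P = True, Y = False
Expression: ¬Q ∧ (P → Y)
Step 1: ¬Q = NOT True = False
Step 2: P → Y = True → False (false only if P=True, Y=False) = False
Step 3: (False) ∧ (False) = False AND False = False

False


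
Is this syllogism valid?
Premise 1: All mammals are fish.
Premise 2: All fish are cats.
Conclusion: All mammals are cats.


Premise 1: All mammals are fish.
Premise 2: All fish are cats.
Conclusion: All mammals are cats.
Barbara syllogism (AAA-1): All A are B, All B are C → All A are C.
Middle term (fish) distributed in premise 2.

Valid


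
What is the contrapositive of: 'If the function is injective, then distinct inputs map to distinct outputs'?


Original: If the function is injective, then distinct inputs map to distinct outputs
Contrapositive: If ¬Q, then ¬P
Negate Q: not (distinct inputs map to distinct outputs)
Negate P: not (the function is injective)

If not (distinct inputs map to distinct outputs), then not (the function is injective).


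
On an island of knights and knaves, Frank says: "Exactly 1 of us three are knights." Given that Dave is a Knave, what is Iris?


Frank claims exactly 1 knights among Frank, Dave, Iris.
Given: Dave is a Knave.

Case 1: Frank is a Knight (tells truth)
  Then exactly 1 of the three are knights.
  Counting Frank, Dave: 1 knight(s) so far. Need 0 more → Iris = Knave.
Case 2: Frank is a Knave (lies)
  Then the count is NOT 1.
  If Iris = Knight, count = 1 = 1 → claim would be true, contradicts lie.
  If Iris = Knave, count = 0 ≠ 1 → lie confirmed ✓

Iris is a Knave.

Knave


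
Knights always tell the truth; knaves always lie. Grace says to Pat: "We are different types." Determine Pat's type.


Grace says: "We are different types."
Case 1: Grace is a Knight (truth-teller)
  Statement is true → they ARE different → Pat is a Knave
Case 2: Grace is a Knave (liar)
  Statement is false → they are NOT different → Pat is a Knave
In both cases, Pat is a Knave.

Knave


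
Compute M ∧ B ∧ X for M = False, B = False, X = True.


M = False, B = False, X = True
Step 1: M ∧ B = False AND False = False
Step 2: (False) ∧ X = (False) AND True = False
AND is true only when ALL operands are true.

False


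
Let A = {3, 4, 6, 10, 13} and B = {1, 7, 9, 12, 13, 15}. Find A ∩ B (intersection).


A = {3, 4, 6, 10, 13}
B = {1, 7, 9, 12, 13, 15}
Operation: intersection
Elements in both: 13

{13}


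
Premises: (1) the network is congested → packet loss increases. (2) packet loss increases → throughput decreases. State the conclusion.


Hypothetical syllogism: P → Q, Q → R ⊢ P → R
Premise 1: the network is congested → packet loss increases
Premise 2: packet loss increases → throughput decreases
Chain the implications: the middle term (packet loss increases) links the two.
Conclusion: If the network is congested, then throughput decreases.

If the network is congested, then throughput decreases.


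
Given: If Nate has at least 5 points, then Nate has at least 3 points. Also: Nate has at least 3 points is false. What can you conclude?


Modus tollens: P → Q, ¬Q ⊢ ¬P
P: Nate has at least 5 points
Q: Nate has at least 3 points
We have P → Q and Q is false.
By modus tollens, P must be false.

It is not the case that Nate has at least 5 points


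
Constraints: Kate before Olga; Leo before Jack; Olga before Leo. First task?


Constraints: Kate before Olga; Leo before Jack; Olga before Leo
The first task can have nothing scheduled before it, so it must never appear on the right of a 'before'.
Tasks appearing after some 'before': Olga, Jack, Leo.
The only task not in that list is Kate → it is first.

Kate


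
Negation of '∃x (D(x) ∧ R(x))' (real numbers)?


Original: ∃x (D(x) ∧ R(x))
Rule: ¬∀→∃, ¬∃→∀, negate predicate.
Negation: ∀x (¬D(x) ∨ ¬R(x))

∀x (¬D(x) ∨ ¬R(x))


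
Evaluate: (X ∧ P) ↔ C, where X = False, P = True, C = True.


X = False, P = True, C = True
Step 1: X ∧ P = False AND True = False
Step 2: (False) ↔ C: true when both sides have same truth value.
Result: False ↔ True = False

False


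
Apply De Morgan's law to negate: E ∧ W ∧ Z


De Morgan's law: ¬(P ∧ Q ∧ R) ≡ ¬P ∨ ¬Q ∨ ¬R
¬(E ∧ W ∧ Z) = ¬E ∨ ¬W ∨ ¬Z

¬E ∨ ¬W ∨ ¬Z


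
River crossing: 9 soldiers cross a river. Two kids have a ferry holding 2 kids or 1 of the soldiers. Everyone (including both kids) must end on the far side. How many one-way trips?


Per crossing of one of the soldiers: kids→, one←, one of the soldiers→, one← = 4 trips
9 × 4 = 36, + 1 final kids→ = 37
Minimum trips = 37

37


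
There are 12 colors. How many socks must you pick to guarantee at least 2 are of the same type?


Pigeonhole: to guarantee k in one of n categories, need (k-1)×n + 1.
k = 2, n = 12
Minimum = (2-1) × 12 + 1 = 1 × 12 + 1

13


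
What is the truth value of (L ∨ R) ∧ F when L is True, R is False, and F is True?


L = True, R = False, F = True
Step 1: L ∨ R = True OR False = True
Step 2: True ∧ F = True AND True = True
OR is true when at least one operand is true; AND requires both.

True


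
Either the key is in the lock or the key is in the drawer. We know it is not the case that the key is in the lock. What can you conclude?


Disjunctive syllogism: P ∨ Q, ¬P ⊢ Q
Disjunction: the key is in the lock ∨ the key is in the drawer
We know it is not the case that the key is in the lock.
By disjunctive syllogism, the other disjunct must be true.

The key is in the drawer


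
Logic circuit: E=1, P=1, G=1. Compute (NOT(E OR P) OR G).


E OR P = 1
NOT(1) = 0
0 OR 1 = 1

1


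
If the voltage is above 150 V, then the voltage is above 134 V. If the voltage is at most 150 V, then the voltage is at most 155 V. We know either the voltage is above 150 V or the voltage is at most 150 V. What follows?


Constructive dilemma: (P → Q) ∧ (R → S), P ∨ R ⊢ Q ∨ S
Premise 1: the voltage is above 150 V → the voltage is above 134 V
Premise 2: the voltage is at most 150 V → the voltage is at most 155 V
Premise 3: the voltage is above 150 V ∨ the voltage is at most 150 V
Case 1: Assuming the voltage is above 150 V, then by Premise 1, the voltage is above 134 V.
Case 2: Assuming the voltage is at most 150 V, then by Premise 2, the voltage is at most 155 V.
Since one of the voltage is above 150 V or the voltage is at most 150 V must hold, we get the voltage is above 134 V or the voltage is at most 155 V.

The voltage is above 134 V or the voltage is at most 155 V.


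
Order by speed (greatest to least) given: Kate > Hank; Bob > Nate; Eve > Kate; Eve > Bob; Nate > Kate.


Constraints: Kate > Hank; Bob > Nate; Eve > Kate; Eve > Bob; Nate > Kate
Method: at each step, the next-highest is the one remaining person who never appears on the smaller side of a constraint between remaining people.
  Step 1: remaining {Nate, Eve, Kate, Hank, Bob}; on the smaller side: {Nate, Kate, Hank, Bob} → Eve is next (Eve > Kate; Eve > Bob).
  Step 2: remaining {Nate, Kate, Hank, Bob}; on the smaller side: {Nate, Kate, Hank} → Bob is next (Bob > Nate).
  Step 3: remaining {Nate, Kate, Hank}; on the smaller side: {Kate, Hank} → Nate is next (Nate > Kate).
  Step 4: remaining {Kate, Hank}; on the smaller side: {Hank} → Kate is next (Kate > Hank).
  Step 5: only Hank remains → lowest.
Final ranking (highest to lowest):

Eve > Bob > Nate > Kate > Hank


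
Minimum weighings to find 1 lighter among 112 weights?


Each weighing has 3 outcomes (left heavy / balance / right heavy), so k weighings distinguish at most 3^k cases; splitting into three near-equal groups achieves this.
Need 3^k ≥ 112: 3^4 = 81 < 112 ≤ 3^5 = 243
k = ⌈log₃(112)⌉ = 5

5


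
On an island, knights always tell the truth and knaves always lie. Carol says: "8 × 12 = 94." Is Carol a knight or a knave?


Statement: "8 × 12 = 94."
Actual: 8 × 12 = 96
Claimed: 94
Statement is FALSE → Carol lies → Knave

Knave


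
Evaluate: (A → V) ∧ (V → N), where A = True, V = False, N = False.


A = True, V = False, N = False
Step 1: A → V is false only when A=True and V=False. Result: False
Step 2: V → N is false only when V=True and N=False. Result: True
Step 3: False ∧ True = False

False


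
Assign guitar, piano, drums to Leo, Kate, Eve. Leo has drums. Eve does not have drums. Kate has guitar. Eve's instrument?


From clues:
  Kate → guitar
  Leo → drums
By elimination, Eve gets the remaining.

piano


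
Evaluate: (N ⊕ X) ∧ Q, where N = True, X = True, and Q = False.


N = True, X = True, Q = False
Step 1: N ⊕ X = True XOR True = False
Step 2: False ∧ Q = False AND False = False
XOR true when exactly one of N,X is true; then AND with Q.

False


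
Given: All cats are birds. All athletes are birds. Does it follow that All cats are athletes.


Premise 1: All cats are birds.
Premise 2: All athletes are birds.
Conclusion: All cats are athletes.
Fallacy: undistributed middle. birds is predicate in both.
Counterexample: cats and athletes could be disjoint subsets of birds.

Invalid


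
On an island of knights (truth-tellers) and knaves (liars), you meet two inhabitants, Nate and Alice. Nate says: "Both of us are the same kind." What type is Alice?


Nate says: "Both of us are the same kind."
Case 1: Nate is a Knight (truth-teller)
  Statement is true → they ARE the same → Alice is also a Knight
Case 2: Nate is a Knave (liar)
  Statement is false → they are NOT the same → Alice is a Knight
In both cases, Alice is a Knight.

Knight


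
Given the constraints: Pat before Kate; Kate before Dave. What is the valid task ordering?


Constraints: Pat before Kate; Kate before Dave
Method: repeatedly schedule the remaining task that has no remaining task required before it.
  Step 1: remaining {Pat, Kate, Dave}; every task except Pat still has a predecessor pending → schedule Pat.
  Step 2: remaining {Kate, Dave}; every task except Kate still has a predecessor pending → schedule Kate.
  Step 3: only Dave remains → schedule Dave.
Resulting order:

Pat → Kate → Dave


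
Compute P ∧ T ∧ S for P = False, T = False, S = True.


P = False, T = False, S = True
Step 1: P ∧ T = False AND False = False
Step 2: (False) ∧ S = (False) AND True = False
AND is true only when ALL operands are true.

False


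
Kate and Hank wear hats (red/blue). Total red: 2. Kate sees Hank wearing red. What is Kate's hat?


Total red = 2, Hank = red
Red accounted for: 1
Remaining for Kate: 1
Kate's hat is red.

red


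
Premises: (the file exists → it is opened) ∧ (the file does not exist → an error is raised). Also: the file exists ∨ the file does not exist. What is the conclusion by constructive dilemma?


Constructive dilemma: (P → Q) ∧ (R → S), P ∨ R ⊢ Q ∨ S
Premise 1: the file exists → it is opened
Premise 2: the file does not exist → an error is raised
Premise 3: the file exists ∨ the file does not exist
Case 1: Assuming the file exists, then by Premise 1, it is opened.
Case 2: Assuming the file does not exist, then by Premise 2, an error is raised.
Since one of the file exists or the file does not exist must hold, we get it is opened or an error is raised.

It is opened or an error is raised.


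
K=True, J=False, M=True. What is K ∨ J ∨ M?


K = True, J = False, M = True
Expression: K ∨ J ∨ M
Step 1: K ∨ J = True OR False = True
Step 2: (True) ∨ M = True OR True = True

True


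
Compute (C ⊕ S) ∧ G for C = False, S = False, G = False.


C = False, S = False, G = False
Step 1: C ⊕ S = False XOR False = False
Step 2: False ∧ G = False AND False = False
XOR true when exactly one of C,S is true; then AND with G.

False


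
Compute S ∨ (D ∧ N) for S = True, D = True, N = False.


S = True, D = True, N = False
Step 1: D ∧ N = True AND False = False
Step 2: S ∨ False = True OR False = True
AND evaluated first (higher precedence); then OR applied.

True


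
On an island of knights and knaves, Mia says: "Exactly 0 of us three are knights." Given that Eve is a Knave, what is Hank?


Mia claims exactly 0 knights among Mia, Eve, Hank.
Given: Eve is a Knave.

Case 1: Mia is a Knight (tells truth)
  Then exactly 0 of the three are knights.
  Counting Mia, Eve: 1 knight(s) so far. Need -1 more → impossible.
Case 2: Mia is a Knave (lies)
  Then the count is NOT 0.
  If Hank = Knave, count = 0 = 0 → claim would be true, contradicts lie.
  If Hank = Knight, count = 1 ≠ 0 → lie confirmed ✓

Hank is a Knight.

Knight


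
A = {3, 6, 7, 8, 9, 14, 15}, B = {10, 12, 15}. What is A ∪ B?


A = {3, 6, 7, 8, 9, 14, 15}
B = {10, 12, 15}
Operation: union
All elements combined: 3, 6, 7, 8, 9, 10, 12, 14, 15

{3, 6, 7, 8, 9, 10, 12, 14, 15}


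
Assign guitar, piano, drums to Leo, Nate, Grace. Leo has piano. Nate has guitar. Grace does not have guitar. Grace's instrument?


From clues:
  Leo → piano
  Nate → guitar
By elimination, Grace gets the remaining.

drums


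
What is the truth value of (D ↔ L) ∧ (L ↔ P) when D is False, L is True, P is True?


D = False, L = True, P = True
Step 1: D ↔ L is true when D and L have the same value. Result: False
Step 2: L ↔ P is true when L and P have the same value. Result: True
Step 3: False ∧ True = False

False


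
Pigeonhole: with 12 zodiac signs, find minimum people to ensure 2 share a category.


Pigeonhole: to guarantee k in one of n categories, need (k-1)×n + 1.
k = 2, n = 12
Minimum = (2-1) × 12 + 1 = 1 × 12 + 1

13


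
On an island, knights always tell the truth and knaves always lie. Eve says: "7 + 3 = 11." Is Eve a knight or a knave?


Statement: "7 + 3 = 11."
Actual: 7 + 3 = 10
Claimed: 11
Statement is FALSE → Eve lies → Knave

Knave


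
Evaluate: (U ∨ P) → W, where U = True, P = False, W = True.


U = True, P = False, W = True
Step 1: U ∨ P = True OR False = True
Step 2: (True) → W: false only when antecedent=True and W=False.
Result: True

True


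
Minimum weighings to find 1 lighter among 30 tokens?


Each weighing has 3 outcomes (left heavy / balance / right heavy), so k weighings distinguish at most 3^k cases; splitting into three near-equal groups achieves this.
Need 3^k ≥ 30: 3^3 = 27 < 30 ≤ 3^4 = 81
k = ⌈log₃(30)⌉ = 4

4


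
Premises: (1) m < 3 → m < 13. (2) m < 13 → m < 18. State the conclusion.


Hypothetical syllogism: P → Q, Q → R ⊢ P → R
Premise 1: m < 3 → m < 13
Premise 2: m < 13 → m < 18
Chain the implications: the middle term (m < 13) links the two.
Conclusion: If m < 3, then m < 18.

If m < 3, then m < 18.


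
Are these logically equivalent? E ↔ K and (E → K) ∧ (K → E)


Expression 1: E ↔ K
Expression 2: (E → K) ∧ (K → E)
Truth table (E K | Expr1 Expr2):
  T T |   T     T
  T F |   F     F
  F T |   F     F
  F F |   T     T
All 4 rows agree, so the expressions are logically equivalent.

Yes


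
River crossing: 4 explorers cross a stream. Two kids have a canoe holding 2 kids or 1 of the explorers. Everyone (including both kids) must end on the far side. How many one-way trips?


Per crossing of one of the explorers: kids→, one←, one of the explorers→, one← = 4 trips
4 × 4 = 16, + 1 final kids→ = 17
Minimum trips = 17

17


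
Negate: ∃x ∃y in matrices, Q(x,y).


Original: ∃x ∃y Q(x,y)
Rule: ¬∀→∃, ¬∃→∀, negate predicate.
Negation: ∀x ∀y ¬Q(x,y)

∀x ∀y ¬Q(x,y)


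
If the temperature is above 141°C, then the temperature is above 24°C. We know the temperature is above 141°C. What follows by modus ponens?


Modus ponens: P → Q, P ⊢ Q
P: the temperature is above 141°C
Q: the temperature is above 24°C
We have P → Q and P is true.
By modus ponens, Q must be true.

The temperature is above 24°C


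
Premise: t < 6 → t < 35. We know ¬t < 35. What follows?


Modus tollens: P → Q, ¬Q ⊢ ¬P
P: t < 6
Q: t < 35
We have P → Q and Q is false.
By modus tollens, P must be false.

It is not the case that t < 6


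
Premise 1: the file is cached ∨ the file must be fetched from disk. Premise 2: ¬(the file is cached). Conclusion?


Disjunctive syllogism: P ∨ Q, ¬P ⊢ Q
Disjunction: the file is cached ∨ the file must be fetched from disk
We know it is not the case that the file is cached.
By disjunctive syllogism, the other disjunct must be true.

The file must be fetched from disk


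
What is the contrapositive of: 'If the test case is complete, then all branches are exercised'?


Original: If the test case is complete, then all branches are exercised
Contrapositive: If ¬Q, then ¬P
Negate Q: not (all branches are exercised)
Negate P: not (the test case is complete)

If not (all branches are exercised), then not (the test case is complete).


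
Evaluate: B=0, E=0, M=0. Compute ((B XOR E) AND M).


B XOR E = 0^0 = 0
0 AND 0 = 0

0


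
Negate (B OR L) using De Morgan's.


De Morgan's law: ¬(P ∨ Q) ≡ ¬P ∧ ¬Q
¬(B ∨ L) = ¬B ∧ ¬L

¬B ∧ ¬L


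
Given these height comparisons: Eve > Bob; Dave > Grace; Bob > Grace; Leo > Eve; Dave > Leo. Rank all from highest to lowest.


Constraints: Eve > Bob; Dave > Grace; Bob > Grace; Leo > Eve; Dave > Leo
Method: at each step, the next-highest is the one remaining person who never appears on the smaller side of a constraint between remaining people.
  Step 1: remaining {Dave, Bob, Eve, Grace, Leo}; on the smaller side: {Bob, Eve, Grace, Leo} → Dave is next (Dave > Grace; Dave > Leo).
  Step 2: remaining {Bob, Eve, Grace, Leo}; on the smaller side: {Bob, Eve, Grace} → Leo is next (Leo > Eve).
  Step 3: remaining {Bob, Eve, Grace}; on the smaller side: {Bob, Grace} → Eve is next (Eve > Bob).
  Step 4: remaining {Bob, Grace}; on the smaller side: {Grace} → Bob is next (Bob > Grace).
  Step 5: only Grace remains → lowest.
Final ranking (highest to lowest):

Dave > Leo > Eve > Bob > Grace


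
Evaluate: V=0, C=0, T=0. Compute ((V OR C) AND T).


V OR C = 0|0 = 0
0 AND 0 = 0

0


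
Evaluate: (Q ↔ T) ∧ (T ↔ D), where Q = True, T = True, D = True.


Q = True, T = True, D = True
Step 1: Q ↔ T is true when Q and T have the same value. Result: True
Step 2: T ↔ D is true when T and D have the same value. Result: True
Step 3: True ∧ True = True

True


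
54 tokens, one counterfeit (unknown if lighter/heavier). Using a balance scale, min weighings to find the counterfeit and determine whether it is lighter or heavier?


Let n = 54. 108 possibilities (n tokens × lighter/heavier); each weighing has 3 outcomes.
Bound for k weighings: say the first weighing puts j tokens on each pan. If it tips, the 2j weighed tokens remain suspects (each with a known direction) and k-1 weighings give 3^(k-1) outcomes; 3^(k-1) is odd, so 2j ≤ 3^(k-1) - 1. If it balances, the n - 2j unweighed tokens remain with direction unknown: 2(n - 2j) ≤ 3^(k-1) - 1 by the same parity argument. Adding, n ≤ (3^(k-1) - 1) + (3^(k-1) - 1)/2 = (3^k - 3)/2, and the classical three-group strategy achieves this (3 tokens in 2 weighings, 12 in 3, 39 in 4, 120 in 5).
So we need the smallest k with (3^k - 3)/2 ≥ 54.
k = 4: (3^4 - 3)/2 = 39 < 54 ✗
k = 5: (3^5 - 3)/2 = 120 ≥ 54 ✓

5


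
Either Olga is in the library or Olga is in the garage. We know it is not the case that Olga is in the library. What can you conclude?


Disjunctive syllogism: P ∨ Q, ¬P ⊢ Q
Disjunction: Olga is in the library ∨ Olga is in the garage
We know it is not the case that Olga is in the library.
By disjunctive syllogism, the other disjunct must be true.

Olga is in the garage


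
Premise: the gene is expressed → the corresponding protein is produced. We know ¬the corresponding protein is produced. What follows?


Modus tollens: P → Q, ¬Q ⊢ ¬P
P: the gene is expressed
Q: the corresponding protein is produced
We have P → Q and Q is false.
By modus tollens, P must be false.

It is not the case that the gene is expressed


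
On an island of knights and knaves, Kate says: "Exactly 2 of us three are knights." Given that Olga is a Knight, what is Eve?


Kate claims exactly 2 knights among Kate, Olga, Eve.
Given: Olga is a Knight.

Case 1: Kate is a Knight (tells truth)
  Then exactly 2 of the three are knights.
  Counting Kate, Olga: 2 knight(s) so far. Need 0 more → Eve = Knave.
Case 2: Kate is a Knave (lies)
  Then the count is NOT 2.
  If Eve = Knight, count = 2 = 2 → claim would be true, contradicts lie.
  If Eve = Knave, count = 1 ≠ 2 → lie confirmed ✓

Eve is a Knave.

Knave


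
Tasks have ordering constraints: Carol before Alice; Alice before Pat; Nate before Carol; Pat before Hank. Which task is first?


Constraints: Carol before Alice; Alice before Pat; Nate before Carol; Pat before Hank
The first task can have nothing scheduled before it, so it must never appear on the right of a 'before'.
Tasks appearing after some 'before': Alice, Pat, Carol, Hank.
The only task not in that list is Nate → it is first.

Nate


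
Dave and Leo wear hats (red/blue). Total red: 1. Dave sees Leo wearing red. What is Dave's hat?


Total red = 1, Leo = red
Red accounted for: 1
Remaining for Dave: 0
Dave's hat is blue.

blue


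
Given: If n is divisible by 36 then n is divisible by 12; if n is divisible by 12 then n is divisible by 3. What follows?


Hypothetical syllogism: P → Q, Q → R ⊢ P → R
Premise 1: n is divisible by 36 → n is divisible by 12
Premise 2: n is divisible by 12 → n is divisible by 3
Chain the implications: the middle term (n is divisible by 12) links the two.
Conclusion: If n is divisible by 36, then n is divisible by 3.

If n is divisible by 36, then n is divisible by 3.


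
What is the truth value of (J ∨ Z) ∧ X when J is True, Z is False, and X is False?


J = True, Z = False, X = False
Step 1: J ∨ Z = True OR False = True
Step 2: True ∧ X = True AND False = False
OR is true when at least one operand is true; AND requires both.

False


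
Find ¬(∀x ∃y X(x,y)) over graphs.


Original: ∀x ∃y X(x,y)
Rule: ¬∀→∃, ¬∃→∀, negate predicate.
Negation: ∃x ∀y ¬X(x,y)

∃x ∀y ¬X(x,y)


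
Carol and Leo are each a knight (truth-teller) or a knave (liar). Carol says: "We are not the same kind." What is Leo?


Carol says: "We are not the same kind."
Case 1: Carol is a Knight (truth-teller)
  Statement is true → they ARE different → Leo is a Knave
Case 2: Carol is a Knave (liar)
  Statement is false → they are NOT different → Leo is a Knave
In both cases, Leo is a Knave.

Knave


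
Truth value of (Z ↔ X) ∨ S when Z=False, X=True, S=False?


Z = False, X = True, S = False
Expression: (Z ↔ X) ∨ S
Step 1: Z ↔ X = (False iff True) (true when values match) = False
Step 2: (False) ∨ S = False OR False = False

False


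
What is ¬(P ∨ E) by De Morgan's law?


De Morgan's law: ¬(P ∨ Q) ≡ ¬P ∧ ¬Q
¬(P ∨ E) = ¬P ∧ ¬E

¬P ∧ ¬E


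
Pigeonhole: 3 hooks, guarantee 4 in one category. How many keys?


Pigeonhole: to guarantee k in one of n categories, need (k-1)×n + 1.
k = 4, n = 3
Minimum = (4-1) × 3 + 1 = 3 × 3 + 1

10


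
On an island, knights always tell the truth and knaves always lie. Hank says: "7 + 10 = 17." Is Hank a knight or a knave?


Statement: "7 + 10 = 17."
Actual: 7 + 10 = 17
Claimed: 17
Statement is TRUE → Hank tells the truth → Knight

Knight


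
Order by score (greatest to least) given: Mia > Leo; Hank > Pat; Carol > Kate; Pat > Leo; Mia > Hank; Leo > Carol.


Constraints: Mia > Leo; Hank > Pat; Carol > Kate; Pat > Leo; Mia > Hank; Leo > Carol
Method: at each step, the next-highest is the one remaining person who never appears on the smaller side of a constraint between remaining people.
  Step 1: remaining {Pat, Kate, Leo, Carol, Mia, Hank}; on the smaller side: {Pat, Kate, Leo, Carol, Hank} → Mia is next (Mia > Leo; Mia > Hank).
  Step 2: remaining {Pat, Kate, Leo, Carol, Hank}; on the smaller side: {Pat, Kate, Leo, Carol} → Hank is next (Hank > Pat).
  Step 3: remaining {Pat, Kate, Leo, Carol}; on the smaller side: {Kate, Leo, Carol} → Pat is next (Pat > Leo).
  Step 4: remaining {Kate, Leo, Carol}; on the smaller side: {Kate, Carol} → Leo is next (Leo > Carol).
  Step 5: remaining {Kate, Carol}; on the smaller side: {Kate} → Carol is next (Carol > Kate).
  Step 6: only Kate remains → lowest.
Final ranking (highest to lowest):

Mia > Hank > Pat > Leo > Carol > Kate


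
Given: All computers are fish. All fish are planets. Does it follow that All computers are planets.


Premise 1: All computers are fish.
Premise 2: All fish are planets.
Conclusion: All computers are planets.
Barbara syllogism (AAA-1): All A are B, All B are C → All A are C.
Middle term (fish) distributed in premise 2.

Valid


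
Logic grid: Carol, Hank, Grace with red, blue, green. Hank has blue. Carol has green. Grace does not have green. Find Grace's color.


From clues:
  Carol → green
  Hank → blue
By elimination, Grace gets the remaining.

red


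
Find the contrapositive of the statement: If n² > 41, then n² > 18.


Original: If n² > 41, then n² > 18
Contrapositive: If ¬Q, then ¬P
Negate Q: not (n² > 18)
Negate P: not (n² > 41)

If not (n² > 18), then not (n² > 41).


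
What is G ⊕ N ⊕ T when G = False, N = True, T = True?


G = False, N = True, T = True
Step 1: G ⊕ N = False XOR True = True
Step 2: True ⊕ T = True XOR True = False
XOR is true when an odd number of operands are true.

False


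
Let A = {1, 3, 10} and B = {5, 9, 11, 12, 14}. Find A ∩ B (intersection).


A = {1, 3, 10}
B = {5, 9, 11, 12, 14}
Operation: intersection
Elements in both: none

∅


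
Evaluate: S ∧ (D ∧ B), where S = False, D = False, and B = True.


S = False, D = False, B = True
Step 1: D ∧ B = False AND True = False
Step 2: S ∧ False = False AND False = False
AND is true only when ALL operands are true.

False


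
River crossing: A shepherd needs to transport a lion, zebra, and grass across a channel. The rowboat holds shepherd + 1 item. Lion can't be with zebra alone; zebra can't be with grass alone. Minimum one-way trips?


1. shepherd+zebra → 2. shepherd ← 3. shepherd+lion → 4. shepherd+zebra ← 5. shepherd+grass → 6. shepherd ← 7. shepherd+zebra →
Minimum trips = 7

7


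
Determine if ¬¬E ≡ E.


Expression 1: ¬¬E
Expression 2: E
Truth table (E | Expr1 Expr2):
  T |   T     T
  F |   F     F
All 2 rows agree, so the expressions are logically equivalent.

Yes


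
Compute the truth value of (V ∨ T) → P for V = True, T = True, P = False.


V = True, T = True, P = False
Step 1: V ∨ T = True OR True = True
Step 2: (True) → P: false only when antecedent=True and P=False.
Result: False

False


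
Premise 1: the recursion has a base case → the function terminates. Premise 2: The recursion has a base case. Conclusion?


Modus ponens: P → Q, P ⊢ Q
P: the recursion has a base case
Q: the function terminates
We have P → Q and P is true.
By modus ponens, Q must be true.

The function terminates


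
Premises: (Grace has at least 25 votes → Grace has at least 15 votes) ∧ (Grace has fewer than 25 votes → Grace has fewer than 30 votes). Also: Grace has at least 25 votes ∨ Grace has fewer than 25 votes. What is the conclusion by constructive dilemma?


Constructive dilemma: (P → Q) ∧ (R → S), P ∨ R ⊢ Q ∨ S
Premise 1: Grace has at least 25 votes → Grace has at least 15 votes
Premise 2: Grace has fewer than 25 votes → Grace has fewer than 30 votes
Premise 3: Grace has at least 25 votes ∨ Grace has fewer than 25 votes
Case 1: Assuming Grace has at least 25 votes, then by Premise 1, Grace has at least 15 votes.
Case 2: Assuming Grace has fewer than 25 votes, then by Premise 2, Grace has fewer than 30 votes.
Since one of Grace has at least 25 votes or Grace has fewer than 25 votes must hold, we get Grace has at least 15 votes or Grace has fewer than 30 votes.

Grace has at least 15 votes or Grace has fewer than 30 votes.


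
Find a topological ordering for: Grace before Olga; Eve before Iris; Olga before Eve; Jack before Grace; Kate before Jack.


Constraints: Grace before Olga; Eve before Iris; Olga before Eve; Jack before Grace; Kate before Jack
Method: repeatedly schedule the remaining task that has no remaining task required before it.
  Step 1: remaining {Olga, Iris, Kate, Jack, Eve, Grace}; every task except Kate still has a predecessor pending → schedule Kate.
  Step 2: remaining {Olga, Iris, Jack, Eve, Grace}; every task except Jack still has a predecessor pending → schedule Jack.
  Step 3: remaining {Olga, Iris, Eve, Grace}; every task except Grace still has a predecessor pending → schedule Grace.
  Step 4: remaining {Olga, Iris, Eve}; every task except Olga still has a predecessor pending → schedule Olga.
  Step 5: remaining {Iris, Eve}; every task except Eve still has a predecessor pending → schedule Eve.
  Step 6: only Iris remains → schedule Iris.
Resulting order:

Kate → Jack → Grace → Olga → Eve → Iris


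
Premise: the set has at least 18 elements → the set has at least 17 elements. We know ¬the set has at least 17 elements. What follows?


Modus tollens: P → Q, ¬Q ⊢ ¬P
P: the set has at least 18 elements
Q: the set has at least 17 elements
We have P → Q and Q is false.
By modus tollens, P must be false.

It is not the case that the set has at least 18 elements


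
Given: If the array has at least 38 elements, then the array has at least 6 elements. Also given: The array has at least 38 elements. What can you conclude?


Modus ponens: P → Q, P ⊢ Q
P: the array has at least 38 elements
Q: the array has at least 6 elements
We have P → Q and P is true.
By modus ponens, Q must be true.

The array has at least 6 elements


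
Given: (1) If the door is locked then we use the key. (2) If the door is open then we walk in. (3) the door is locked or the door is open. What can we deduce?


Constructive dilemma: (P → Q) ∧ (R → S), P ∨ R ⊢ Q ∨ S
Premise 1: the door is locked → we use the key
Premise 2: the door is open → we walk in
Premise 3: the door is locked ∨ the door is open
Case 1: Assuming the door is locked, then by Premise 1, we use the key.
Case 2: Assuming the door is open, then by Premise 2, we walk in.
Since one of the door is locked or the door is open must hold, we get we use the key or we walk in.

We use the key or we walk in.


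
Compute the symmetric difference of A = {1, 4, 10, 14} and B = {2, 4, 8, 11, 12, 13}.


A = {1, 4, 10, 14}
B = {2, 4, 8, 11, 12, 13}
Operation: symmetric difference
In A only: [1, 10, 14], in B only: [2, 8, 11, 12, 13]

{1, 2, 8, 10, 11, 12, 13, 14}


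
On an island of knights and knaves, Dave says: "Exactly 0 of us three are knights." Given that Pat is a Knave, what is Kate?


Dave claims exactly 0 knights among Dave, Pat, Kate.
Given: Pat is a Knave.

Case 1: Dave is a Knight (tells truth)
  Then exactly 0 of the three are knights.
  Counting Dave, Pat: 1 knight(s) so far. Need -1 more → impossible.
Case 2: Dave is a Knave (lies)
  Then the count is NOT 0.
  If Kate = Knave, count = 0 = 0 → claim would be true, contradicts lie.
  If Kate = Knight, count = 1 ≠ 0 → lie confirmed ✓

Kate is a Knight.

Knight


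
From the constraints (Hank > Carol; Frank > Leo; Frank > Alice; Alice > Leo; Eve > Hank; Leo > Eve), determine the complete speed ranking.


Constraints: Hank > Carol; Frank > Leo; Frank > Alice; Alice > Leo; Eve > Hank; Leo > Eve
Method: at each step, the next-highest is the one remaining person who never appears on the smaller side of a constraint between remaining people.
  Step 1: remaining {Frank, Hank, Carol, Eve, Leo, Alice}; on the smaller side: {Hank, Carol, Eve, Leo, Alice} → Frank is next (Frank > Leo; Frank > Alice).
  Step 2: remaining {Hank, Carol, Eve, Leo, Alice}; on the smaller side: {Hank, Carol, Eve, Leo} → Alice is next (Alice > Leo).
  Step 3: remaining {Hank, Carol, Eve, Leo}; on the smaller side: {Hank, Carol, Eve} → Leo is next (Leo > Eve).
  Step 4: remaining {Hank, Carol, Eve}; on the smaller side: {Hank, Carol} → Eve is next (Eve > Hank).
  Step 5: remaining {Hank, Carol}; on the smaller side: {Carol} → Hank is next (Hank > Carol).
  Step 6: only Carol remains → lowest.
Final ranking (highest to lowest):

Frank > Alice > Leo > Eve > Hank > Carol


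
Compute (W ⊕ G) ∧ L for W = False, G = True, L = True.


W = False, G = True, L = True
Step 1: W ⊕ G = False XOR True = True
Step 2: True ∧ L = True AND True = True
XOR true when exactly one of W,G is true; then AND with L.

True


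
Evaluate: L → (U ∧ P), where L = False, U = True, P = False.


L = False, U = True, P = False
Step 1: U ∧ P = True AND False = False
Step 2: L → (False): false only when L=True and consequent=False.
Result: True

True


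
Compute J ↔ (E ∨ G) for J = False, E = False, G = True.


J = False, E = False, G = True
Step 1: E ∨ G = False OR True = True
Step 2: J ↔ (True): true when both sides have same truth value.
Result: False ↔ True = False

False


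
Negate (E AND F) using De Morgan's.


De Morgan's law: ¬(P ∧ Q) ≡ ¬P ∨ ¬Q
¬(E ∧ F) = ¬E ∨ ¬F

¬E ∨ ¬F


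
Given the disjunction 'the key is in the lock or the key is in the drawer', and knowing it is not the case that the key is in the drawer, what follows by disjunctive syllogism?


Disjunctive syllogism: P ∨ Q, ¬P ⊢ Q
Disjunction: the key is in the lock ∨ the key is in the drawer
We know it is not the case that the key is in the drawer.
By disjunctive syllogism, the other disjunct must be true.

The key is in the lock


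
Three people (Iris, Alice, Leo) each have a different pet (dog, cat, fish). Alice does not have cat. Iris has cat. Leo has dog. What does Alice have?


From clues:
  Leo → dog
  Iris → cat
By elimination, Alice gets the remaining.

fish


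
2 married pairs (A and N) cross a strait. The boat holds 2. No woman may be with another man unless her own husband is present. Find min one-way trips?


Label couples A and N.
1. WA+WN → (far: WA,WN; near: HA,HN)
2. WA ←   (far: WN; near: HA,HN,WA)
3. HA+HN → (far: HA,HN,WN; near: WA)
4. HA ←   (far: HN,WN; near: HA,WA)  — HA returns, since WA is alone on near bank
5. HA+WA → (far: all four; near: empty)
Every state respects the constraint.
Minimum trips = 5

5


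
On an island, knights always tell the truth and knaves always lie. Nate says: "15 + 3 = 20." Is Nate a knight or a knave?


Statement: "15 + 3 = 20."
Actual: 15 + 3 = 18
Claimed: 20
Statement is FALSE → Nate lies → Knave

Knave


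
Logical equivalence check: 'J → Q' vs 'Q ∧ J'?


Expression 1: J → Q
Expression 2: Q ∧ J
Truth table (J Q | Expr1 Expr2):
  T T |   T     T
  T F |   F     F
  F T |   T     F   ← differ
  F F |   T     F   ← differ
Counterexample: J=F, Q=T gives Expr1 = T but Expr2 = F, so the expressions are NOT logically equivalent.

No


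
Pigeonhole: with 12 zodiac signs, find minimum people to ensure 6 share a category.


Pigeonhole: to guarantee k in one of n categories, need (k-1)×n + 1.
k = 6, n = 12
Minimum = (6-1) × 12 + 1 = 5 × 12 + 1

61


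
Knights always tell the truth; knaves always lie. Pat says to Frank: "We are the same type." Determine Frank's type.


Pat says: "We are the same type."
Case 1: Pat is a Knight (truth-teller)
  Statement is true → they ARE the same → Frank is also a Knight
Case 2: Pat is a Knave (liar)
  Statement is false → they are NOT the same → Frank is a Knight
In both cases, Frank is a Knight.

Knight


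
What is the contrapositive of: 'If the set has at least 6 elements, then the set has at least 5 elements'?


Original: If the set has at least 6 elements, then the set has at least 5 elements
Contrapositive: If ¬Q, then ¬P
Negate Q: not (the set has at least 5 elements)
Negate P: not (the set has at least 6 elements)

If not (the set has at least 5 elements), then not (the set has at least 6 elements).


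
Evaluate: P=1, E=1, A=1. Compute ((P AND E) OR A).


P AND E = 1&1 = 1
1 OR 1 = 1

1


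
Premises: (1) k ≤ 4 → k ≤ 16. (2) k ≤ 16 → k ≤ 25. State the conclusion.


Hypothetical syllogism: P → Q, Q → R ⊢ P → R
Premise 1: k ≤ 4 → k ≤ 16
Premise 2: k ≤ 16 → k ≤ 25
Chain the implications: the middle term (k ≤ 16) links the two.
Conclusion: If k ≤ 4, then k ≤ 25.

If k ≤ 4, then k ≤ 25.


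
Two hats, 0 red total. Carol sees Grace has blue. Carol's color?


Total red = 0, Grace = blue
Red accounted for: 0
Remaining for Carol: 0
Carol's hat is blue.

blue


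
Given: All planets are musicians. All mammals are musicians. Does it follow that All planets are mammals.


Premise 1: All planets are musicians.
Premise 2: All mammals are musicians.
Conclusion: All planets are mammals.
Fallacy: undistributed middle. musicians is predicate in both.
Counterexample: planets and mammals could be disjoint subsets of musicians.

Invalid


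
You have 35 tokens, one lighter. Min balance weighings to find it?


Each weighing has 3 outcomes (left heavy / balance / right heavy), so k weighings distinguish at most 3^k cases; splitting into three near-equal groups achieves this.
Need 3^k ≥ 35: 3^3 = 27 < 35 ≤ 3^4 = 81
k = ⌈log₃(35)⌉ = 4

4


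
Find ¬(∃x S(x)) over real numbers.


Original: ∃x S(x)
Rule: ¬∀→∃, ¬∃→∀, negate predicate.
Negation: ∀x ¬S(x)

∀x ¬S(x)


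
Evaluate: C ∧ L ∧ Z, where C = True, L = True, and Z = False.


C = True, L = True, Z = False
Step 1: C ∧ L = True AND True = True
Step 2: (True) ∧ Z = (True) AND False = False
AND is true only when ALL operands are true.

False


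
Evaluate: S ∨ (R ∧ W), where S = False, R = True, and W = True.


S = False, R = True, W = True
Step 1: R ∧ W = True AND True = True
Step 2: S ∨ True = False OR True = True
AND evaluated first (higher precedence); then OR applied.

True


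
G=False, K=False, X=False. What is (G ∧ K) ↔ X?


G = False, K = False, X = False
Expression: (G ∧ K) ↔ X
Step 1: G ∧ K = False AND False = False
Step 2: (False) ↔ X = (False iff False) = True

True
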